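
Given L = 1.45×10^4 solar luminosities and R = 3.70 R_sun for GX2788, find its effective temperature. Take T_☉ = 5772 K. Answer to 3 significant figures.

T/T_☉ = (L/L_☉)^(1/4) / (R/R_☉)^(1/2)
T = 5772 × (1.45×10^4)^(1/4) / √(3.70) = 5772 × 10.97 / 1.924 = 3.293×10^4 K.

3.29×10^4 K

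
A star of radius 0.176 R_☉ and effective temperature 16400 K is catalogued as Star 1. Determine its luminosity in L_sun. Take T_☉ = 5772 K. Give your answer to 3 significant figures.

2.02 L_sun

L/L_☉ = (R/R_☉)² (T/T_☉)⁴ = (0.176)² × (16400/5772)⁴
       = 0.03098 × (2.841)⁴ = 0.03098 × 65.17 = 2.019.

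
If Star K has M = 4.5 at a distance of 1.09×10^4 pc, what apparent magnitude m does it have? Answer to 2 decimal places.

19.69

m = M + 5 log₁₀(d/10 pc) = 4.5 + 5 log₁₀(1.09×10^4/10)
  = 4.5 + 5 × 3.037 = 4.5 + 15.19 = 19.69.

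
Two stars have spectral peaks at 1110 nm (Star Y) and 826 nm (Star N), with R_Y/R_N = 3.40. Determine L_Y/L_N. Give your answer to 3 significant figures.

Wien's law gives T ∝ 1/λ_max, so T_Y/T_N = λ_N/λ_Y = 826/1110 = 0.7441.
Then L ∝ R²T⁴ gives L_Y/L_N = (3.40)² × (0.7441)⁴ = 11.56 × 0.3066 = 3.545.

3.54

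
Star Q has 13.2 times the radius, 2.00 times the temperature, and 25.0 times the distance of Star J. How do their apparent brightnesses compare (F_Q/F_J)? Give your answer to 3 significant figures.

L_Q/L_J = (R_Q/R_J)²(T_Q/T_J)⁴ = (13.2)² × (2.00)⁴ = 2788.
F_Q/F_J = (L_Q/L_J)/(d_Q/d_J)² = 2788 / (25.0)² = 4.461.

4.46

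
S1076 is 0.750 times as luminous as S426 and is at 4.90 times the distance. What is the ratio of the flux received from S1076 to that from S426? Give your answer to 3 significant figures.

F = L/(4πd²), so F_S1076/F_S426 = (L_S1076/L_S426) / (d_S1076/d_S426)²
= 0.750 / (4.90)² = 0.750 / 24.01 = 0.03124.

0.0312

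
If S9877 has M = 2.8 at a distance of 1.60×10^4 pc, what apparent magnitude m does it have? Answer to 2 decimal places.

m = M + 5 log₁₀(d/10 pc) = 2.8 + 5 log₁₀(1.60×10^4/10)
  = 2.8 + 5 × 3.204 = 2.8 + 16.02 = 18.82.

18.82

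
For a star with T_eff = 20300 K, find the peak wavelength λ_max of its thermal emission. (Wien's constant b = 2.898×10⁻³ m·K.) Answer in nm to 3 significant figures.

λ_max = b/T = 2.898×10⁻³ / 20300 = 1.43×10^-7 m = 142.8 nm.

143 nm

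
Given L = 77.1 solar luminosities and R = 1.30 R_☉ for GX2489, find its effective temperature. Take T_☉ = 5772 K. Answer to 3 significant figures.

T/T_☉ = (L/L_☉)^(1/4) / (R/R_☉)^(1/2)
T = 5772 × (77.1)^(1/4) / √(1.30) = 5772 × 2.963 / 1.140 = 1.500×10^4 K.

1.50×10^4 K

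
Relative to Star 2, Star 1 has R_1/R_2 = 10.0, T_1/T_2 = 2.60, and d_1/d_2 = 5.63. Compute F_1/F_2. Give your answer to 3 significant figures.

144

L_1/L_2 = (R_1/R_2)²(T_1/T_2)⁴ = (10.0)² × (2.60)⁴ = 4570.
F_1/F_2 = (L_1/L_2)/(d_1/d_2)² = 4570 / (5.63)² = 144.2.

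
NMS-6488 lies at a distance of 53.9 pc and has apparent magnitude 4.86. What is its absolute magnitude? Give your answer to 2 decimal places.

1.20

M = m − 5 log₁₀(d/10 pc) = 4.86 − 5 log₁₀(53.9/10)
  = 4.86 − 5 × 0.732 = 4.86 − 3.66 = 1.20.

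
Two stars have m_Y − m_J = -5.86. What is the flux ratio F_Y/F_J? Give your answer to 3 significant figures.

221

F_Y/F_J = 10^(−(m_Y − m_J)/2.5) = 10^(5.86/2.5) = 10^2.344 = 220.8.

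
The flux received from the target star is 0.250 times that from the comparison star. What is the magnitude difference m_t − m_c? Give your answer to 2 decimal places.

m_t − m_c = −2.5 log₁₀(F_t/F_c) = −2.5 log₁₀(0.250) = −2.5 × (-0.602) = 1.505.

1.51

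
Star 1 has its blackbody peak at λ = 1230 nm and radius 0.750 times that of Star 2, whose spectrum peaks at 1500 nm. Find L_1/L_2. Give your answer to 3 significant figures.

Wien's law gives T ∝ 1/λ_max, so T_1/T_2 = λ_2/λ_1 = 1500/1230 = 1.220.
Then L ∝ R²T⁴ gives L_1/L_2 = (0.750)² × (1.220)⁴ = 0.5625 × 2.212 = 1.244.

1.24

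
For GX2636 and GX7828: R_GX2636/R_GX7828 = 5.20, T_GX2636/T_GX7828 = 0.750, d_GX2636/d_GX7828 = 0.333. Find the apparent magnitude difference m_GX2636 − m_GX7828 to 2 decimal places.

-4.72

L_GX2636/L_GX7828 = (5.20)²(0.750)⁴ = 8.556.
F_GX2636/F_GX7828 = (L_GX2636/L_GX7828)/(d_GX2636/d_GX7828)² = 8.556/0.1109 = 77.15.
m_GX2636 − m_GX7828 = −2.5 log₁₀(77.15) = -4.72.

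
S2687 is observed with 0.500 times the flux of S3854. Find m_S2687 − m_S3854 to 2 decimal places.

m_S2687 − m_S3854 = −2.5 log₁₀(F_S2687/F_S3854) = −2.5 log₁₀(0.500) = −2.5 × (-0.301) = 0.753.

0.75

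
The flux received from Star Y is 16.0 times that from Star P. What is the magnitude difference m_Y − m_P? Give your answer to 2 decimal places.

-3.01

m_Y − m_P = −2.5 log₁₀(F_Y/F_P) = −2.5 log₁₀(16.0) = −2.5 × (1.204) = -3.010.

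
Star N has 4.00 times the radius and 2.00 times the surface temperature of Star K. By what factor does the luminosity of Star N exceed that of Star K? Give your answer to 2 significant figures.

From the Stefan–Boltzmann law, L ∝ R²T⁴, so
L_N/L_K = (R_N/R_K)² (T_N/T_K)⁴ = (4.00)² × (2.00)⁴ = 16.00 × 16.00 = 256.0.

2.6×10^2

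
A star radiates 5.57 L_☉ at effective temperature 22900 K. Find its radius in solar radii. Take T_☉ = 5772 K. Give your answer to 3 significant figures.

0.150 solar radii

R/R_☉ = √(L/L_☉) / (T/T_☉)² = √(5.57) / (3.967)²
       = 2.360 / 15.74 = 0.1499.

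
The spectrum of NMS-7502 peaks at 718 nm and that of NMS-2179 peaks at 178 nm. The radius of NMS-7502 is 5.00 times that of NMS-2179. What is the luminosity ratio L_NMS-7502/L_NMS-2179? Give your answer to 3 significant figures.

0.0944

Wien's law gives T ∝ 1/λ_max, so T_NMS-7502/T_NMS-2179 = λ_NMS-2179/λ_NMS-7502 = 178/718 = 0.2479.
Then L ∝ R²T⁴ gives L_NMS-7502/L_NMS-2179 = (5.00)² × (0.2479)⁴ = 25.00 × 0.003777 = 0.09443.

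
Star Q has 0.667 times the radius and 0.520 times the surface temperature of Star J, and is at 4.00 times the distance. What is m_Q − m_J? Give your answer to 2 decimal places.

6.73

L_Q/L_J = (0.667)²(0.520)⁴ = 0.03253.
F_Q/F_J = (L_Q/L_J)/(d_Q/d_J)² = 0.03253/16.00 = 0.002033.
m_Q − m_J = −2.5 log₁₀(0.002033) = 6.73.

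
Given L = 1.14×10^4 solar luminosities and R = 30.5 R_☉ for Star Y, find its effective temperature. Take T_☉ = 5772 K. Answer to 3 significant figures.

T/T_☉ = (L/L_☉)^(1/4) / (R/R_☉)^(1/2)
T = 5772 × (1.14×10^4)^(1/4) / √(30.5) = 5772 × 10.33 / 5.523 = 1.080×10^4 K.

1.08×10^4 K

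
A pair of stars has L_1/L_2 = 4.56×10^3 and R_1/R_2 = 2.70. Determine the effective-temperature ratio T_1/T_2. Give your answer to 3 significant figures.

L ∝ R²T⁴ gives T ∝ (L/R²)^(1/4), so
T_1/T_2 = (4.56×10^3 / 2.70²)^(1/4) = (625.5)^(1/4) = 5.001.

5.00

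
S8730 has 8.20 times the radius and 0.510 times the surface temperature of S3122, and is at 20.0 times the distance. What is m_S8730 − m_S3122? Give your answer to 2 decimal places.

L_S8730/L_S3122 = (8.20)²(0.510)⁴ = 4.549.
F_S8730/F_S3122 = (L_S8730/L_S3122)/(d_S8730/d_S3122)² = 4.549/400.0 = 0.01137.
m_S8730 − m_S3122 = −2.5 log₁₀(0.01137) = 4.86.

4.86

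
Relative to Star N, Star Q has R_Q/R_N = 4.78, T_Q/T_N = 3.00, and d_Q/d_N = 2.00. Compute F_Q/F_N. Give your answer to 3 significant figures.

463

L_Q/L_N = (R_Q/R_N)²(T_Q/T_N)⁴ = (4.78)² × (3.00)⁴ = 1851.
F_Q/F_N = (L_Q/L_N)/(d_Q/d_N)² = 1851 / (2.00)² = 462.7.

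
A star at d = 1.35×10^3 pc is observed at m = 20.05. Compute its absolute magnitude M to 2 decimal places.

M = m − 5 log₁₀(d/10 pc) = 20.05 − 5 log₁₀(1.35×10^3/10)
  = 20.05 − 5 × 2.130 = 20.05 − 10.65 = 9.40.

9.40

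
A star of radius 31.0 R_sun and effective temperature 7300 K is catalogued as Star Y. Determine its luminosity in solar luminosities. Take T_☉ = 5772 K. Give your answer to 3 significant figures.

2.46×10^3 solar luminosities

L/L_☉ = (R/R_☉)² (T/T_☉)⁴ = (31.0)² × (7300/5772)⁴
       = 961.0 × (1.265)⁴ = 961.0 × 2.559 = 2459.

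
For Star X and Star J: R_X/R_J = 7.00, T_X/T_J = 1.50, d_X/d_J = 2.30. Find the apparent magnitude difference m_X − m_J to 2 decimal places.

L_X/L_J = (7.00)²(1.50)⁴ = 248.1.
F_X/F_J = (L_X/L_J)/(d_X/d_J)² = 248.1/5.290 = 46.89.
m_X − m_J = −2.5 log₁₀(46.89) = -4.18.

-4.18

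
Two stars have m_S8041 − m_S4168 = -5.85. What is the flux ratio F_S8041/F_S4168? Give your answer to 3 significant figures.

F_S8041/F_S4168 = 10^(−(m_S8041 − m_S4168)/2.5) = 10^(5.85/2.5) = 10^2.340 = 218.8.

219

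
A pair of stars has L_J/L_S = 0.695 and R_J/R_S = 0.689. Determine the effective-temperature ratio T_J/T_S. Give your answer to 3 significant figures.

1.10

L ∝ R²T⁴ gives T ∝ (L/R²)^(1/4), so
T_J/T_S = (0.695 / 0.689²)^(1/4) = (1.464)^(1/4) = 1.100.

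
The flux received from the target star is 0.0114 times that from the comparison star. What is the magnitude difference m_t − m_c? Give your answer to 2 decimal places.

m_t − m_c = −2.5 log₁₀(F_t/F_c) = −2.5 log₁₀(0.0114) = −2.5 × (-1.943) = 4.858.

4.86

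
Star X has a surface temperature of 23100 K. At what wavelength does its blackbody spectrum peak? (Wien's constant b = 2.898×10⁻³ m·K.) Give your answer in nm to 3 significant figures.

λ_max = b/T = 2.898×10⁻³ / 23100 = 1.25×10^-7 m = 125.5 nm.

125 nm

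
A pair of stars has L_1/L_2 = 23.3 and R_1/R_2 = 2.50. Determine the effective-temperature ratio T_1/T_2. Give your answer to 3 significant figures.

1.39

L ∝ R²T⁴ gives T ∝ (L/R²)^(1/4), so
T_1/T_2 = (23.3 / 2.50²)^(1/4) = (3.728)^(1/4) = 1.390.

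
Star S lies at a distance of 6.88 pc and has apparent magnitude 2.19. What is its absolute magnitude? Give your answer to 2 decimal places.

3.00

M = m − 5 log₁₀(d/10 pc) = 2.19 − 5 log₁₀(6.88/10)
  = 2.19 − 5 × -0.162 = 2.19 − -0.81 = 3.00.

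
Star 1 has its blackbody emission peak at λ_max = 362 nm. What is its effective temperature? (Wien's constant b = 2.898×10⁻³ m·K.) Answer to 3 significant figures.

8.01×10^3 K

T = b/λ_max = 2.898×10⁻³ / (362×10⁻⁹) = 8006 K.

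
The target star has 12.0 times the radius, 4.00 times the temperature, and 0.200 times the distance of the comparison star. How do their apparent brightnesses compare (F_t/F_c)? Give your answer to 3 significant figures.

9.22×10^5

L_t/L_c = (R_t/R_c)²(T_t/T_c)⁴ = (12.0)² × (4.00)⁴ = 3.686×10^4.
F_t/F_c = (L_t/L_c)/(d_t/d_c)² = 3.686×10^4 / (0.200)² = 9.216×10^5.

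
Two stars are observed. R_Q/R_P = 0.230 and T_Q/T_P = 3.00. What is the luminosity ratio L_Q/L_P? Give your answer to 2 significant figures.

4.3

From the Stefan–Boltzmann law, L ∝ R²T⁴, so
L_Q/L_P = (R_Q/R_P)² (T_Q/T_P)⁴ = (0.230)² × (3.00)⁴ = 0.05290 × 81.00 = 4.285.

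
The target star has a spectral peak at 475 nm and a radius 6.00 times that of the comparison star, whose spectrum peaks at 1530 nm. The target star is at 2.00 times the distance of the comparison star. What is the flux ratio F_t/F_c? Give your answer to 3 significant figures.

Wien's law: T_t/T_c = λ_c/λ_t = 1530/475 = 3.221.
L_t/L_c = (R_t/R_c)²(T_t/T_c)⁴ = (6.00)²(3.221)⁴ = 3875.
F_t/F_c = (L_t/L_c)/(d_t/d_c)² = 3875/(2.00)² = 968.8.

969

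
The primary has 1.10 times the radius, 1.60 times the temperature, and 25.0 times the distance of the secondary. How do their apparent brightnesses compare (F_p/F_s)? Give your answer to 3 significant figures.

L_p/L_s = (R_p/R_s)²(T_p/T_s)⁴ = (1.10)² × (1.60)⁴ = 7.930.
F_p/F_s = (L_p/L_s)/(d_p/d_s)² = 7.930 / (25.0)² = 0.01269.

0.0127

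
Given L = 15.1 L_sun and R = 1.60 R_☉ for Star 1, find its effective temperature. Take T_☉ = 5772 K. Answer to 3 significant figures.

9.00×10^3 K

T/T_☉ = (L/L_☉)^(1/4) / (R/R_☉)^(1/2)
T = 5772 × (15.1)^(1/4) / √(1.60) = 5772 × 1.971 / 1.265 = 8995 K.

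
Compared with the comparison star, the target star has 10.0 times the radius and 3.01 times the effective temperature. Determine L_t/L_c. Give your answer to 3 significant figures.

From the Stefan–Boltzmann law, L ∝ R²T⁴, so
L_t/L_c = (R_t/R_c)² (T_t/T_c)⁴ = (10.0)² × (3.01)⁴ = 100.0 × 82.09 = 8209.

8.21×10^3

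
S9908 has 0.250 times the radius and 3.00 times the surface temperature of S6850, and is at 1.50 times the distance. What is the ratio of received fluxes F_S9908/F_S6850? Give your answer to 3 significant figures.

2.25

L_S9908/L_S6850 = (R_S9908/R_S6850)²(T_S9908/T_S6850)⁴ = (0.250)² × (3.00)⁴ = 5.062.
F_S9908/F_S6850 = (L_S9908/L_S6850)/(d_S9908/d_S6850)² = 5.062 / (1.50)² = 2.250.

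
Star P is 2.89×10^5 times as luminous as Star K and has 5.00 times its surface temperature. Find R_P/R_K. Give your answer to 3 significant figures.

L ∝ R²T⁴ gives R ∝ √L / T², so
R_P/R_K = √(2.89×10^5) / (5.00)² = 537.6 / 25.00 = 21.50.

21.5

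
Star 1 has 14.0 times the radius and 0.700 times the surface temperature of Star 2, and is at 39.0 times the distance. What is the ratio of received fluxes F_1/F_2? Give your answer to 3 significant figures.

L_1/L_2 = (R_1/R_2)²(T_1/T_2)⁴ = (14.0)² × (0.700)⁴ = 47.06.
F_1/F_2 = (L_1/L_2)/(d_1/d_2)² = 47.06 / (39.0)² = 0.03094.

0.0309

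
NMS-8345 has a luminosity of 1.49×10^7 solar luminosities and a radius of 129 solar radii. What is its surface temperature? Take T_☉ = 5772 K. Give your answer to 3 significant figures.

3.16×10^4 K

T/T_☉ = (L/L_☉)^(1/4) / (R/R_☉)^(1/2)
T = 5772 × (1.49×10^7)^(1/4) / √(129) = 5772 × 62.13 / 11.36 = 3.157×10^4 K.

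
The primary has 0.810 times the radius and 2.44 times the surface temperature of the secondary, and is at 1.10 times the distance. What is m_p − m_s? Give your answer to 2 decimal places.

-3.21

L_p/L_s = (0.810)²(2.44)⁴ = 23.26.
F_p/F_s = (L_p/L_s)/(d_p/d_s)² = 23.26/1.210 = 19.22.
m_p − m_s = −2.5 log₁₀(19.22) = -3.21.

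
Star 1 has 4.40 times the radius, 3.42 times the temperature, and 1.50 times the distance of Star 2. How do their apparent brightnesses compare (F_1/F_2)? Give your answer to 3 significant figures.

1.18×10^3

L_1/L_2 = (R_1/R_2)²(T_1/T_2)⁴ = (4.40)² × (3.42)⁴ = 2649.
F_1/F_2 = (L_1/L_2)/(d_1/d_2)² = 2649 / (1.50)² = 1177.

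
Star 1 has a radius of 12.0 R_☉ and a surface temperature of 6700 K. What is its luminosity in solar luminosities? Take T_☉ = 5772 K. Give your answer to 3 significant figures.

L/L_☉ = (R/R_☉)² (T/T_☉)⁴ = (12.0)² × (6700/5772)⁴
       = 144.0 × (1.161)⁴ = 144.0 × 1.815 = 261.4.

261 solar luminosities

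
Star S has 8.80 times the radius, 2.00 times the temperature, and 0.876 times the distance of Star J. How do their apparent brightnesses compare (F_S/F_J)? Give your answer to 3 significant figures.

1.61×10^3

L_S/L_J = (R_S/R_J)²(T_S/T_J)⁴ = (8.80)² × (2.00)⁴ = 1239.
F_S/F_J = (L_S/L_J)/(d_S/d_J)² = 1239 / (0.876)² = 1615.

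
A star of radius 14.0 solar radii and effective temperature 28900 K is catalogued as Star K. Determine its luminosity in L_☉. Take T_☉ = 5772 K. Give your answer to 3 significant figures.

L/L_☉ = (R/R_☉)² (T/T_☉)⁴ = (14.0)² × (28900/5772)⁴
       = 196.0 × (5.007)⁴ = 196.0 × 628.5 = 1.232×10^5.

1.23×10^5 L_☉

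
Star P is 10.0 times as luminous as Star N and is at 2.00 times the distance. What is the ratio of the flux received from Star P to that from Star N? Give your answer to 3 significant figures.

2.50

F = L/(4πd²), so F_P/F_N = (L_P/L_N) / (d_P/d_N)²
= 10.0 / (2.00)² = 10.0 / 4.000 = 2.500.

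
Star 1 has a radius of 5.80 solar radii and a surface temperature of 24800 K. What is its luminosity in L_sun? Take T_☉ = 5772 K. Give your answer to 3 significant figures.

L/L_☉ = (R/R_☉)² (T/T_☉)⁴ = (5.80)² × (24800/5772)⁴
       = 33.64 × (4.297)⁴ = 33.64 × 340.8 = 1.146×10^4.

1.15×10^4 L_sun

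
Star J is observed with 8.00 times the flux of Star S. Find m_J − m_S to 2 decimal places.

m_J − m_S = −2.5 log₁₀(F_J/F_S) = −2.5 log₁₀(8.00) = −2.5 × (0.903) = -2.258.

-2.26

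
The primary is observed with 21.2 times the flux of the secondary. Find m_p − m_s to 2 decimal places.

-3.32

m_p − m_s = −2.5 log₁₀(F_p/F_s) = −2.5 log₁₀(21.2) = −2.5 × (1.326) = -3.316.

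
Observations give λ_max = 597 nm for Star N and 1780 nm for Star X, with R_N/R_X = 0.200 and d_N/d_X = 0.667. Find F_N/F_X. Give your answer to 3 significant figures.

7.11

Wien's law: T_N/T_X = λ_X/λ_N = 1780/597 = 2.982.
L_N/L_X = (R_N/R_X)²(T_N/T_X)⁴ = (0.200)²(2.982)⁴ = 3.161.
F_N/F_X = (L_N/L_X)/(d_N/d_X)² = 3.161/(0.667)² = 7.105.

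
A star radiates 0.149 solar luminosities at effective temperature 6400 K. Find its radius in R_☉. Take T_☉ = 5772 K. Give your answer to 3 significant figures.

0.314 R_☉

R/R_☉ = √(L/L_☉) / (T/T_☉)² = √(0.149) / (1.109)²
       = 0.3860 / 1.229 = 0.3140.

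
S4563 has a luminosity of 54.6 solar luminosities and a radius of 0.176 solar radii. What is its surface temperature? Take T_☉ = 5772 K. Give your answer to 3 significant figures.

T/T_☉ = (L/L_☉)^(1/4) / (R/R_☉)^(1/2)
T = 5772 × (54.6)^(1/4) / √(0.176) = 5772 × 2.718 / 0.4195 = 3.740×10^4 K.

3.74×10^4 K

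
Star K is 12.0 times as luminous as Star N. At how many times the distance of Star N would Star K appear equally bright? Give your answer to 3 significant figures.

Equal flux requires L_K/d_K² = L_N/d_N², so d_K/d_N = √(L_K/L_N)
= √(12.0) = 3.464.

3.46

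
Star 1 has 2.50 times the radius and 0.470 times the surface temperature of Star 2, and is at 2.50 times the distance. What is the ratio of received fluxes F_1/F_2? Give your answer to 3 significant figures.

0.0488

L_1/L_2 = (R_1/R_2)²(T_1/T_2)⁴ = (2.50)² × (0.470)⁴ = 0.3050.
F_1/F_2 = (L_1/L_2)/(d_1/d_2)² = 0.3050 / (2.50)² = 0.04880.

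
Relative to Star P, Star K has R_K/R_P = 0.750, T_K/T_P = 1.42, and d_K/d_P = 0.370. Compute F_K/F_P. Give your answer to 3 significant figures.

L_K/L_P = (R_K/R_P)²(T_K/T_P)⁴ = (0.750)² × (1.42)⁴ = 2.287.
F_K/F_P = (L_K/L_P)/(d_K/d_P)² = 2.287 / (0.370)² = 16.71.

16.7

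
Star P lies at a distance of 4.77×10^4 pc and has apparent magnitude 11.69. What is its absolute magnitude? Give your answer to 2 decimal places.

M = m − 5 log₁₀(d/10 pc) = 11.69 − 5 log₁₀(4.77×10^4/10)
  = 11.69 − 5 × 3.679 = 11.69 − 18.39 = -6.70.

-6.70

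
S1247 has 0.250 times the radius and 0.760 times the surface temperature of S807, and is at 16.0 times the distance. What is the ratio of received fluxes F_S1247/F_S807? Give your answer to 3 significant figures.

L_S1247/L_S807 = (R_S1247/R_S807)²(T_S1247/T_S807)⁴ = (0.250)² × (0.760)⁴ = 0.02085.
F_S1247/F_S807 = (L_S1247/L_S807)/(d_S1247/d_S807)² = 0.02085 / (16.0)² = 8.145×10^-5.

8.15×10^-5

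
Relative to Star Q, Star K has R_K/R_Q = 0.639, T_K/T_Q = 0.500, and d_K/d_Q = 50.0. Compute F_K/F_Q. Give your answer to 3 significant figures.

L_K/L_Q = (R_K/R_Q)²(T_K/T_Q)⁴ = (0.639)² × (0.500)⁴ = 0.02552.
F_K/F_Q = (L_K/L_Q)/(d_K/d_Q)² = 0.02552 / (50.0)² = 1.021×10^-5.

1.02×10^-5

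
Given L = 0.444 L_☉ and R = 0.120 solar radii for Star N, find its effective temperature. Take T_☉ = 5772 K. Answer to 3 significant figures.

1.36×10^4 K

T/T_☉ = (L/L_☉)^(1/4) / (R/R_☉)^(1/2)
T = 5772 × (0.444)^(1/4) / √(0.120) = 5772 × 0.8163 / 0.3464 = 1.360×10^4 K.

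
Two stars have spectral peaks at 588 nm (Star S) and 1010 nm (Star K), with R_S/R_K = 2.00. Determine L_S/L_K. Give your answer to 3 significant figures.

Wien's law gives T ∝ 1/λ_max, so T_S/T_K = λ_K/λ_S = 1010/588 = 1.718.
Then L ∝ R²T⁴ gives L_S/L_K = (2.00)² × (1.718)⁴ = 4.000 × 8.705 = 34.82.

34.8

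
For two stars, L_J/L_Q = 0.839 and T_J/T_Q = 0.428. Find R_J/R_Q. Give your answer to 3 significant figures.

5.00

L ∝ R²T⁴ gives R ∝ √L / T², so
R_J/R_Q = √(0.839) / (0.428)² = 0.9160 / 0.1832 = 5.000.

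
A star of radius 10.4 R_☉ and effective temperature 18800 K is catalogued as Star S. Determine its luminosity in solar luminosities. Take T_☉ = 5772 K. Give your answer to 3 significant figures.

L/L_☉ = (R/R_☉)² (T/T_☉)⁴ = (10.4)² × (18800/5772)⁴
       = 108.2 × (3.257)⁴ = 108.2 × 112.5 = 1.217×10^4.

1.22×10^4 solar luminosities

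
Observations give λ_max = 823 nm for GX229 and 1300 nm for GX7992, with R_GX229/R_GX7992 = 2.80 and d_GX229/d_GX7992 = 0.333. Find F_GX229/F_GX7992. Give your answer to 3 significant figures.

440

Wien's law: T_GX229/T_GX7992 = λ_GX7992/λ_GX229 = 1300/823 = 1.580.
L_GX229/L_GX7992 = (R_GX229/R_GX7992)²(T_GX229/T_GX7992)⁴ = (2.80)²(1.580)⁴ = 48.81.
F_GX229/F_GX7992 = (L_GX229/L_GX7992)/(d_GX229/d_GX7992)² = 48.81/(0.333)² = 440.2.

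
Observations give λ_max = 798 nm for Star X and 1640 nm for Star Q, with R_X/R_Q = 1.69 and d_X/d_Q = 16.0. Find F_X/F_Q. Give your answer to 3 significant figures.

Wien's law: T_X/T_Q = λ_Q/λ_X = 1640/798 = 2.055.
L_X/L_Q = (R_X/R_Q)²(T_X/T_Q)⁴ = (1.69)²(2.055)⁴ = 50.95.
F_X/F_Q = (L_X/L_Q)/(d_X/d_Q)² = 50.95/(16.0)² = 0.1990.

0.199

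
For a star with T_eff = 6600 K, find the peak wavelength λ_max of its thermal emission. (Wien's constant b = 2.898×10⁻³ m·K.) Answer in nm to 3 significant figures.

439 nm

λ_max = b/T = 2.898×10⁻³ / 6600 = 4.39×10^-7 m = 439.1 nm.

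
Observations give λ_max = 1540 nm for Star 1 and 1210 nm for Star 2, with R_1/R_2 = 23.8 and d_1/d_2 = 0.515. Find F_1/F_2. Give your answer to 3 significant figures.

Wien's law: T_1/T_2 = λ_2/λ_1 = 1210/1540 = 0.7857.
L_1/L_2 = (R_1/R_2)²(T_1/T_2)⁴ = (23.8)²(0.7857)⁴ = 215.9.
F_1/F_2 = (L_1/L_2)/(d_1/d_2)² = 215.9/(0.515)² = 814.0.

814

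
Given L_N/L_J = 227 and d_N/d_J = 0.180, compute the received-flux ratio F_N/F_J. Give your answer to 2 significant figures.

F = L/(4πd²), so F_N/F_J = (L_N/L_J) / (d_N/d_J)²
= 227 / (0.180)² = 227 / 0.03240 = 7006.

7.0×10^3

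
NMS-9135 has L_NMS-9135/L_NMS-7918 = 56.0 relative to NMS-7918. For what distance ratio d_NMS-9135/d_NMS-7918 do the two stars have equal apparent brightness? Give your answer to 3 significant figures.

7.48

Equal flux requires L_NMS-9135/d_NMS-9135² = L_NMS-7918/d_NMS-7918², so d_NMS-9135/d_NMS-7918 = √(L_NMS-9135/L_NMS-7918)
= √(56.0) = 7.483.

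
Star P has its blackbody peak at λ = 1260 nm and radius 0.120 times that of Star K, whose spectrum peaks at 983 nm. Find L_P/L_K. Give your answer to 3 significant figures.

Wien's law gives T ∝ 1/λ_max, so T_P/T_K = λ_K/λ_P = 983/1260 = 0.7802.
Then L ∝ R²T⁴ gives L_P/L_K = (0.120)² × (0.7802)⁴ = 0.01440 × 0.3705 = 0.005335.

0.00533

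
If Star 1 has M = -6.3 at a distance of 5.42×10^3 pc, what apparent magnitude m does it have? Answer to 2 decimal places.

m = M + 5 log₁₀(d/10 pc) = -6.3 + 5 log₁₀(5.42×10^3/10)
  = -6.3 + 5 × 2.734 = -6.3 + 13.67 = 7.37.

7.37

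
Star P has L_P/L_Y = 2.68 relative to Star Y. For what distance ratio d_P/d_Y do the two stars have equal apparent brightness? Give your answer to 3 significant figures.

1.64

Equal flux requires L_P/d_P² = L_Y/d_Y², so d_P/d_Y = √(L_P/L_Y)
= √(2.68) = 1.637.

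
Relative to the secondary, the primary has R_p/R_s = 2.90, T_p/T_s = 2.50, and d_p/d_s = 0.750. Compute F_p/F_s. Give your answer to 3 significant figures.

584

L_p/L_s = (R_p/R_s)²(T_p/T_s)⁴ = (2.90)² × (2.50)⁴ = 328.5.
F_p/F_s = (L_p/L_s)/(d_p/d_s)² = 328.5 / (0.750)² = 584.0.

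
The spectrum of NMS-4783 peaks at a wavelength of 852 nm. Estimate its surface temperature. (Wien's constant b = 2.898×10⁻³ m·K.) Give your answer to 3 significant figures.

T = b/λ_max = 2.898×10⁻³ / (852×10⁻⁹) = 3401 K.

3.40×10^3 K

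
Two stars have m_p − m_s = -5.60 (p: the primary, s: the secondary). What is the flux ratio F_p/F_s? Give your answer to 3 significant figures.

174

F_p/F_s = 10^(−(m_p − m_s)/2.5) = 10^(5.60/2.5) = 10^2.240 = 173.8.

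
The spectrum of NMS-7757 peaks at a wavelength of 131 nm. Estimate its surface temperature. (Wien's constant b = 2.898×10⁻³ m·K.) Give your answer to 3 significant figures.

2.21×10^4 K

T = b/λ_max = 2.898×10⁻³ / (131×10⁻⁹) = 2.212×10^4 K.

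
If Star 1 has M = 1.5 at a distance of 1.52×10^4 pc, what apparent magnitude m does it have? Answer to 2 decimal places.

m = M + 5 log₁₀(d/10 pc) = 1.5 + 5 log₁₀(1.52×10^4/10)
  = 1.5 + 5 × 3.182 = 1.5 + 15.91 = 17.41.

17.41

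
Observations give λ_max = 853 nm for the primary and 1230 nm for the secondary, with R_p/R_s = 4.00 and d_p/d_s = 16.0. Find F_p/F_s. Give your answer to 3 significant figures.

0.270

Wien's law: T_p/T_s = λ_s/λ_p = 1230/853 = 1.442.
L_p/L_s = (R_p/R_s)²(T_p/T_s)⁴ = (4.00)²(1.442)⁴ = 69.17.
F_p/F_s = (L_p/L_s)/(d_p/d_s)² = 69.17/(16.0)² = 0.2702.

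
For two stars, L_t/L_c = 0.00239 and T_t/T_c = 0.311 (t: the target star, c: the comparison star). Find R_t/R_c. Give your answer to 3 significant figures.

0.505

L ∝ R²T⁴ gives R ∝ √L / T², so
R_t/R_c = √(0.00239) / (0.311)² = 0.04889 / 0.09672 = 0.5054.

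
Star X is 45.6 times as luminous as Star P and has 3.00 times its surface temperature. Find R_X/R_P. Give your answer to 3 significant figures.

0.750

L ∝ R²T⁴ gives R ∝ √L / T², so
R_X/R_P = √(45.6) / (3.00)² = 6.753 / 9.000 = 0.7503.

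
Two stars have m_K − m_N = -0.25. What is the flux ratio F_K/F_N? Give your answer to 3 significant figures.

F_K/F_N = 10^(−(m_K − m_N)/2.5) = 10^(0.25/2.5) = 10^0.100 = 1.259.

1.26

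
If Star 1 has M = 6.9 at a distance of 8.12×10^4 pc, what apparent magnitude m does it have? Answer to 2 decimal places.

m = M + 5 log₁₀(d/10 pc) = 6.9 + 5 log₁₀(8.12×10^4/10)
  = 6.9 + 5 × 3.910 = 6.9 + 19.55 = 26.45.

26.45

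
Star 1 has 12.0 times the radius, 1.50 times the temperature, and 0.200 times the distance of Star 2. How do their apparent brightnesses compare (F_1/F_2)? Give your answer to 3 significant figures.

1.82×10^4

L_1/L_2 = (R_1/R_2)²(T_1/T_2)⁴ = (12.0)² × (1.50)⁴ = 729.0.
F_1/F_2 = (L_1/L_2)/(d_1/d_2)² = 729.0 / (0.200)² = 1.822×10^4.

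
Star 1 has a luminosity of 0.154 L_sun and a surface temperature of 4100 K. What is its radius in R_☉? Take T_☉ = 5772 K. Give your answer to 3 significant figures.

0.778 R_☉

R/R_☉ = √(L/L_☉) / (T/T_☉)² = √(0.154) / (0.7103)²
       = 0.3924 / 0.5046 = 0.7778.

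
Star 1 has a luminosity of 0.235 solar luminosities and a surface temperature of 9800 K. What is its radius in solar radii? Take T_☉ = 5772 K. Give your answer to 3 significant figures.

0.168 solar radii

R/R_☉ = √(L/L_☉) / (T/T_☉)² = √(0.235) / (1.698)²
       = 0.4848 / 2.883 = 0.1682.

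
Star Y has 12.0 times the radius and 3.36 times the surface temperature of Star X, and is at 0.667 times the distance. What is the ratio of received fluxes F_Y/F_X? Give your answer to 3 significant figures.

L_Y/L_X = (R_Y/R_X)²(T_Y/T_X)⁴ = (12.0)² × (3.36)⁴ = 1.835×10^4.
F_Y/F_X = (L_Y/L_X)/(d_Y/d_X)² = 1.835×10^4 / (0.667)² = 4.125×10^4.

4.13×10^4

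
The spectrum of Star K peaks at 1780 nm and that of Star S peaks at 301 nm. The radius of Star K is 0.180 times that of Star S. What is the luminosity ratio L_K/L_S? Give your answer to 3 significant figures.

2.65×10^-5

Wien's law gives T ∝ 1/λ_max, so T_K/T_S = λ_S/λ_K = 301/1780 = 0.1691.
Then L ∝ R²T⁴ gives L_K/L_S = (0.180)² × (0.1691)⁴ = 0.03240 × 8.177×10^-4 = 2.649×10^-5.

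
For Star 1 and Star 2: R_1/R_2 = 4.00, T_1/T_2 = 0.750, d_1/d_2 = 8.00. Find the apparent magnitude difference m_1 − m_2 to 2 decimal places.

2.75

L_1/L_2 = (4.00)²(0.750)⁴ = 5.062.
F_1/F_2 = (L_1/L_2)/(d_1/d_2)² = 5.062/64.00 = 0.07910.
m_1 − m_2 = −2.5 log₁₀(0.07910) = 2.75.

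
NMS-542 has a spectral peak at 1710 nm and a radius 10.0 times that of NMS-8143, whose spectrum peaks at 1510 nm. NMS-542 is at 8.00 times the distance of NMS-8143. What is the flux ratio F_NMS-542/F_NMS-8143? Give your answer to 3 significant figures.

0.950

Wien's law: T_NMS-542/T_NMS-8143 = λ_NMS-8143/λ_NMS-542 = 1510/1710 = 0.8830.
L_NMS-542/L_NMS-8143 = (R_NMS-542/R_NMS-8143)²(T_NMS-542/T_NMS-8143)⁴ = (10.0)²(0.8830)⁴ = 60.80.
F_NMS-542/F_NMS-8143 = (L_NMS-542/L_NMS-8143)/(d_NMS-542/d_NMS-8143)² = 60.80/(8.00)² = 0.9500.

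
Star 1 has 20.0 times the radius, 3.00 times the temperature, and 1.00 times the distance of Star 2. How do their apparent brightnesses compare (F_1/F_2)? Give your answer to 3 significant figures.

3.24×10^4

L_1/L_2 = (R_1/R_2)²(T_1/T_2)⁴ = (20.0)² × (3.00)⁴ = 3.240×10^4.
F_1/F_2 = (L_1/L_2)/(d_1/d_2)² = 3.240×10^4 / (1.00)² = 3.240×10^4.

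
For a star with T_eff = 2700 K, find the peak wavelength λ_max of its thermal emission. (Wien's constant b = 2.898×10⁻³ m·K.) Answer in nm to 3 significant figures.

1.07×10^3 nm

λ_max = b/T = 2.898×10⁻³ / 2700 = 1.07×10^-6 m = 1073 nm.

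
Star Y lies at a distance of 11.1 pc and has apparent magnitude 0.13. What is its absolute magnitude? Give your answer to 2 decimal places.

-0.10

M = m − 5 log₁₀(d/10 pc) = 0.13 − 5 log₁₀(11.1/10)
  = 0.13 − 5 × 0.045 = 0.13 − 0.23 = -0.10.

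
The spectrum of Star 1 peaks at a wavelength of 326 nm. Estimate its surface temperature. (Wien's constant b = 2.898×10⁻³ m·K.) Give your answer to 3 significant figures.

T = b/λ_max = 2.898×10⁻³ / (326×10⁻⁹) = 8890 K.

8.89×10^3 K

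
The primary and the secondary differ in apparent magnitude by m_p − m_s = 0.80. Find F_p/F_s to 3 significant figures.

0.479

F_p/F_s = 10^(−(m_p − m_s)/2.5) = 10^(-0.80/2.5) = 10^-0.320 = 0.4786.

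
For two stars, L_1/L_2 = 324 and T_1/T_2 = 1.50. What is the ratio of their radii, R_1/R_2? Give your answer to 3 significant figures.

8.00

L ∝ R²T⁴ gives R ∝ √L / T², so
R_1/R_2 = √(324) / (1.50)² = 18.00 / 2.250 = 8.000.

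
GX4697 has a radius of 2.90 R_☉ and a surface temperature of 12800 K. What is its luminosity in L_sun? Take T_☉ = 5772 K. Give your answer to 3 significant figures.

L/L_☉ = (R/R_☉)² (T/T_☉)⁴ = (2.90)² × (12800/5772)⁴
       = 8.410 × (2.218)⁴ = 8.410 × 24.18 = 203.4.

203 L_sun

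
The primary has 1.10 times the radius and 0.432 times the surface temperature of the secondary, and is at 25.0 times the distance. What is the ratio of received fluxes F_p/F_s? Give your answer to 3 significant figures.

6.74×10^-5

L_p/L_s = (R_p/R_s)²(T_p/T_s)⁴ = (1.10)² × (0.432)⁴ = 0.04214.
F_p/F_s = (L_p/L_s)/(d_p/d_s)² = 0.04214 / (25.0)² = 6.743×10^-5.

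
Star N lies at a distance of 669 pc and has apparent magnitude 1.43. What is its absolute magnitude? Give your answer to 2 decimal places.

M = m − 5 log₁₀(d/10 pc) = 1.43 − 5 log₁₀(669/10)
  = 1.43 − 5 × 1.825 = 1.43 − 9.13 = -7.70.

-7.70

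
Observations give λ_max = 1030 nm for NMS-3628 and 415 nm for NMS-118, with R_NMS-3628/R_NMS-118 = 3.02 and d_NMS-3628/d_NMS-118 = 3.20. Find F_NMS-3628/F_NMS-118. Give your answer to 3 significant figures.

Wien's law: T_NMS-3628/T_NMS-118 = λ_NMS-118/λ_NMS-3628 = 415/1030 = 0.4029.
L_NMS-3628/L_NMS-118 = (R_NMS-3628/R_NMS-118)²(T_NMS-3628/T_NMS-118)⁴ = (3.02)²(0.4029)⁴ = 0.2404.
F_NMS-3628/F_NMS-118 = (L_NMS-3628/L_NMS-118)/(d_NMS-3628/d_NMS-118)² = 0.2404/(3.20)² = 0.02347.

0.0235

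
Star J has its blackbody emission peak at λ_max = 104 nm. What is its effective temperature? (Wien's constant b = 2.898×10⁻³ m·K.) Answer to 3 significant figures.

2.79×10^4 K

T = b/λ_max = 2.898×10⁻³ / (104×10⁻⁹) = 2.787×10^4 K.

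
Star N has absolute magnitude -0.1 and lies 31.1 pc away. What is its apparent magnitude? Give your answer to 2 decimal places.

m = M + 5 log₁₀(d/10 pc) = -0.1 + 5 log₁₀(31.1/10)
  = -0.1 + 5 × 0.493 = -0.1 + 2.46 = 2.36.

2.36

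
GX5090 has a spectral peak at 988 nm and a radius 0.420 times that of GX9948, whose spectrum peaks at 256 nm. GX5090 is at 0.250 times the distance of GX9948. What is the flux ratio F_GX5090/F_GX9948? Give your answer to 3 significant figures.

0.0127

Wien's law: T_GX5090/T_GX9948 = λ_GX9948/λ_GX5090 = 256/988 = 0.2591.
L_GX5090/L_GX9948 = (R_GX5090/R_GX9948)²(T_GX5090/T_GX9948)⁴ = (0.420)²(0.2591)⁴ = 7.951×10^-4.
F_GX5090/F_GX9948 = (L_GX5090/L_GX9948)/(d_GX5090/d_GX9948)² = 7.951×10^-4/(0.250)² = 0.01272.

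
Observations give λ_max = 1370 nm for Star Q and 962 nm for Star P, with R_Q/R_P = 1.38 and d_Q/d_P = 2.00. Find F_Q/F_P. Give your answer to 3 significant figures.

Wien's law: T_Q/T_P = λ_P/λ_Q = 962/1370 = 0.7022.
L_Q/L_P = (R_Q/R_P)²(T_Q/T_P)⁴ = (1.38)²(0.7022)⁴ = 0.4630.
F_Q/F_P = (L_Q/L_P)/(d_Q/d_P)² = 0.4630/(2.00)² = 0.1157.

0.116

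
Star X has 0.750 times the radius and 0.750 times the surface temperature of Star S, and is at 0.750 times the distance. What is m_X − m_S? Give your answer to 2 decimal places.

1.25

L_X/L_S = (0.750)²(0.750)⁴ = 0.1780.
F_X/F_S = (L_X/L_S)/(d_X/d_S)² = 0.1780/0.5625 = 0.3164.
m_X − m_S = −2.5 log₁₀(0.3164) = 1.25.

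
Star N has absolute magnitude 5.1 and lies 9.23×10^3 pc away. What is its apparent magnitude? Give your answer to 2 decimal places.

m = M + 5 log₁₀(d/10 pc) = 5.1 + 5 log₁₀(9.23×10^3/10)
  = 5.1 + 5 × 2.965 = 5.1 + 14.83 = 19.93.

19.93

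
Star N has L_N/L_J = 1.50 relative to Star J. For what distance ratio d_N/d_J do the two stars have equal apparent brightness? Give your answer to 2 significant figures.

Equal flux requires L_N/d_N² = L_J/d_J², so d_N/d_J = √(L_N/L_J)
= √(1.50) = 1.225.

1.2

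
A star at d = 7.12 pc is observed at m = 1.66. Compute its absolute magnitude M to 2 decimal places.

M = m − 5 log₁₀(d/10 pc) = 1.66 − 5 log₁₀(7.12/10)
  = 1.66 − 5 × -0.148 = 1.66 − -0.74 = 2.40.

2.40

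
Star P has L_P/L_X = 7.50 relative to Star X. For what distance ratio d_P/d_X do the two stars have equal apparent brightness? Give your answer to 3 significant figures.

2.74

Equal flux requires L_P/d_P² = L_X/d_X², so d_P/d_X = √(L_P/L_X)
= √(7.50) = 2.739.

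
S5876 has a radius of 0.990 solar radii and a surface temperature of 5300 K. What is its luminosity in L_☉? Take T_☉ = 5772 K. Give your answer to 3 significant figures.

L/L_☉ = (R/R_☉)² (T/T_☉)⁴ = (0.990)² × (5300/5772)⁴
       = 0.9801 × (0.9182)⁴ = 0.9801 × 0.7109 = 0.6967.

0.697 L_☉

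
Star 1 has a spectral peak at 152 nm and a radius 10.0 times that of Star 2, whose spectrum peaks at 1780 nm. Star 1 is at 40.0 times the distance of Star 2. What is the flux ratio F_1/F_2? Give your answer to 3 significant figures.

Wien's law: T_1/T_2 = λ_2/λ_1 = 1780/152 = 11.71.
L_1/L_2 = (R_1/R_2)²(T_1/T_2)⁴ = (10.0)²(11.71)⁴ = 1.881×10^6.
F_1/F_2 = (L_1/L_2)/(d_1/d_2)² = 1.881×10^6/(40.0)² = 1175.

1.18×10^3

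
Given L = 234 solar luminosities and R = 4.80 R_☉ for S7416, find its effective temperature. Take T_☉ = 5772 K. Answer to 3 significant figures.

T/T_☉ = (L/L_☉)^(1/4) / (R/R_☉)^(1/2)
T = 5772 × (234)^(1/4) / √(4.80) = 5772 × 3.911 / 2.191 = 1.030×10^4 K.

1.03×10^4 K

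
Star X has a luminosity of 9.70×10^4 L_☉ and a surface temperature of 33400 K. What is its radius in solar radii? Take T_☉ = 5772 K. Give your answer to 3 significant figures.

R/R_☉ = √(L/L_☉) / (T/T_☉)² = √(9.70×10^4) / (5.787)²
       = 311.4 / 33.48 = 9.301.

9.30 solar radii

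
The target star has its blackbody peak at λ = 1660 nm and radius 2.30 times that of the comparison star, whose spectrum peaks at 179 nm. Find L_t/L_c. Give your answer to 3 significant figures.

7.15×10^-4

Wien's law gives T ∝ 1/λ_max, so T_t/T_c = λ_c/λ_t = 179/1660 = 0.1078.
Then L ∝ R²T⁴ gives L_t/L_c = (2.30)² × (0.1078)⁴ = 5.290 × 1.352×10^-4 = 7.152×10^-4.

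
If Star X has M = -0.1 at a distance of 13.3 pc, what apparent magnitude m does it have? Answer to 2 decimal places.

0.52

m = M + 5 log₁₀(d/10 pc) = -0.1 + 5 log₁₀(13.3/10)
  = -0.1 + 5 × 0.124 = -0.1 + 0.62 = 0.52.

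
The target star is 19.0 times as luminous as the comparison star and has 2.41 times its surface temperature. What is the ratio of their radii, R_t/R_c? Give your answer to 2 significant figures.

0.75

L ∝ R²T⁴ gives R ∝ √L / T², so
R_t/R_c = √(19.0) / (2.41)² = 4.359 / 5.808 = 0.7505.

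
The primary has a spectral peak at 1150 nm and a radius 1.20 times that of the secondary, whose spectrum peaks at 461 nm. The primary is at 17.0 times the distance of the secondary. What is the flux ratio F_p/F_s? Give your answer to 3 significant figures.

Wien's law: T_p/T_s = λ_s/λ_p = 461/1150 = 0.4009.
L_p/L_s = (R_p/R_s)²(T_p/T_s)⁴ = (1.20)²(0.4009)⁴ = 0.03719.
F_p/F_s = (L_p/L_s)/(d_p/d_s)² = 0.03719/(17.0)² = 1.287×10^-4.

1.29×10^-4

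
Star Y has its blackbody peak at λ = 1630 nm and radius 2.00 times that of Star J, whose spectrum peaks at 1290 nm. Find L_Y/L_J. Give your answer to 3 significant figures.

Wien's law gives T ∝ 1/λ_max, so T_Y/T_J = λ_J/λ_Y = 1290/1630 = 0.7914.
Then L ∝ R²T⁴ gives L_Y/L_J = (2.00)² × (0.7914)⁴ = 4.000 × 0.3923 = 1.569.

1.57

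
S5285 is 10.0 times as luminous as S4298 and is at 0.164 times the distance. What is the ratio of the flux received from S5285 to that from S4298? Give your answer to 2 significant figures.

F = L/(4πd²), so F_S5285/F_S4298 = (L_S5285/L_S4298) / (d_S5285/d_S4298)²
= 10.0 / (0.164)² = 10.0 / 0.02690 = 371.8.

3.7×10^2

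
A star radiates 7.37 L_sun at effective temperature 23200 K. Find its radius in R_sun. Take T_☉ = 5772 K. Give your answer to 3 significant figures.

R/R_☉ = √(L/L_☉) / (T/T_☉)² = √(7.37) / (4.019)²
       = 2.715 / 16.16 = 0.1680.

0.168 R_sun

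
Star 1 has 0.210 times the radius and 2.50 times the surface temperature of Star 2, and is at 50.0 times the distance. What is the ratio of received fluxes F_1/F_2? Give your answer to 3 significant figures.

L_1/L_2 = (R_1/R_2)²(T_1/T_2)⁴ = (0.210)² × (2.50)⁴ = 1.723.
F_1/F_2 = (L_1/L_2)/(d_1/d_2)² = 1.723 / (50.0)² = 6.891×10^-4.

6.89×10^-4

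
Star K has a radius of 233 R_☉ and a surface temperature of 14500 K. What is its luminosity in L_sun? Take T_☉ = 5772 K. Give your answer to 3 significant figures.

2.16×10^6 L_sun

L/L_☉ = (R/R_☉)² (T/T_☉)⁴ = (233)² × (14500/5772)⁴
       = 5.429×10^4 × (2.512)⁴ = 5.429×10^4 × 39.83 = 2.162×10^6.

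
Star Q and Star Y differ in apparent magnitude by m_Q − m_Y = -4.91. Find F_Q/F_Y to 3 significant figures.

92.0

F_Q/F_Y = 10^(−(m_Q − m_Y)/2.5) = 10^(4.91/2.5) = 10^1.964 = 92.04.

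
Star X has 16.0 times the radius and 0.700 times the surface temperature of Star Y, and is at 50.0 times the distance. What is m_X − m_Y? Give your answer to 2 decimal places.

4.02

L_X/L_Y = (16.0)²(0.700)⁴ = 61.47.
F_X/F_Y = (L_X/L_Y)/(d_X/d_Y)² = 61.47/2500 = 0.02459.
m_X − m_Y = −2.5 log₁₀(0.02459) = 4.02.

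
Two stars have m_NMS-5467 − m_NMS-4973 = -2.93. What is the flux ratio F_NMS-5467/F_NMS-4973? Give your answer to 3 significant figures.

14.9

F_NMS-5467/F_NMS-4973 = 10^(−(m_NMS-5467 − m_NMS-4973)/2.5) = 10^(2.93/2.5) = 10^1.172 = 14.86.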